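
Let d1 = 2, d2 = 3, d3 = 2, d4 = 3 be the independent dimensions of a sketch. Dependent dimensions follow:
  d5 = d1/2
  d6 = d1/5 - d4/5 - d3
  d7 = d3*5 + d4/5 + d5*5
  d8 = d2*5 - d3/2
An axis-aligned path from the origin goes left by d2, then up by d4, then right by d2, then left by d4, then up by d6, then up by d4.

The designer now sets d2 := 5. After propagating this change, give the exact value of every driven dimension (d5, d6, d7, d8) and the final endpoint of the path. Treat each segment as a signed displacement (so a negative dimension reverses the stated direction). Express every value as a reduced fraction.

d5 = 1
d6 = -11/5
d7 = 78/5
d8 = 24
endpoint = (-3, 19/5)

Apply edit: d2 := 5
  d5 = d1/2 = 1
  d6 = d1/5 - d4/5 - d3 = -11/5
  d7 = d3*5 + d4/5 + d5*5 = 78/5
  d8 = d2*5 - d3/2 = 24
Walk from origin (0, 0):
  seg 1: left by d2 = 5 → (-5, 0)
  seg 2: up by d4 = 3 → (-5, 3)
  seg 3: right by d2 = 5 → (0, 3)
  seg 4: left by d4 = 3 → (-3, 3)
  seg 5: up by d6 = -11/5 → (-3, 4/5)
  seg 6: up by d4 = 3 → (-3, 19/5)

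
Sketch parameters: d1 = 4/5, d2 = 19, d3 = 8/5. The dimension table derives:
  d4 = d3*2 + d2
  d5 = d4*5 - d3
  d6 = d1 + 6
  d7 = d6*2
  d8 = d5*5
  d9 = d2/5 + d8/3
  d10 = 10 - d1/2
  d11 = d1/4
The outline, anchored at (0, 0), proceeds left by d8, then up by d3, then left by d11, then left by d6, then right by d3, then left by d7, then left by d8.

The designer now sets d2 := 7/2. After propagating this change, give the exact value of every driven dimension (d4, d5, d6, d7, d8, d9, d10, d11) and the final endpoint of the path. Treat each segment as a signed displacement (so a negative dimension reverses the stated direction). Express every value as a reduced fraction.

d4 = 67/10
d5 = 319/10
d6 = 34/5
d7 = 68/5
d8 = 319/2
d9 = 808/15
d10 = 48/5
d11 = 1/5
endpoint = (-338, 8/5)

Apply edit: d2 := 7/2
  d4 = d3*2 + d2 = 67/10
  d5 = d4*5 - d3 = 319/10
  d6 = d1 + 6 = 34/5
  d7 = d6*2 = 68/5
  d8 = d5*5 = 319/2
  d9 = d2/5 + d8/3 = 808/15
  d10 = 10 - d1/2 = 48/5
  d11 = d1/4 = 1/5
Walk from origin (0, 0):
  seg 1: left by d8 = 319/2 → (-319/2, 0)
  seg 2: up by d3 = 8/5 → (-319/2, 8/5)
  seg 3: left by d11 = 1/5 → (-1597/10, 8/5)
  seg 4: left by d6 = 34/5 → (-333/2, 8/5)
  seg 5: right by d3 = 8/5 → (-1649/10, 8/5)
  seg 6: left by d7 = 68/5 → (-357/2, 8/5)
  seg 7: left by d8 = 319/2 → (-338, 8/5)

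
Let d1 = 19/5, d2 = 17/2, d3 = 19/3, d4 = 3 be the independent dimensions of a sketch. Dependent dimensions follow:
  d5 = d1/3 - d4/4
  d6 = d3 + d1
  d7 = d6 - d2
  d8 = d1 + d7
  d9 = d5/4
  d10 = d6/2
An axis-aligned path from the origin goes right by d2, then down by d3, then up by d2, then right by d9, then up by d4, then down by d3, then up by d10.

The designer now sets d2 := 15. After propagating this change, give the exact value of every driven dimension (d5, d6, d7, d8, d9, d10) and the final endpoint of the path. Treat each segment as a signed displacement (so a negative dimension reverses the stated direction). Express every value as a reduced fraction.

d5 = 31/60
d6 = 152/15
d7 = -73/15
d8 = -16/15
d9 = 31/240
d10 = 76/15
endpoint = (3631/240, 52/5)

Apply edit: d2 := 15
  d5 = d1/3 - d4/4 = 31/60
  d6 = d3 + d1 = 152/15
  d7 = d6 - d2 = -73/15
  d8 = d1 + d7 = -16/15
  d9 = d5/4 = 31/240
  d10 = d6/2 = 76/15
Walk from origin (0, 0):
  seg 1: right by d2 = 15 → (15, 0)
  seg 2: down by d3 = 19/3 → (15, -19/3)
  seg 3: up by d2 = 15 → (15, 26/3)
  seg 4: right by d9 = 31/240 → (3631/240, 26/3)
  seg 5: up by d4 = 3 → (3631/240, 35/3)
  seg 6: down by d3 = 19/3 → (3631/240, 16/3)
  seg 7: up by d10 = 76/15 → (3631/240, 52/5)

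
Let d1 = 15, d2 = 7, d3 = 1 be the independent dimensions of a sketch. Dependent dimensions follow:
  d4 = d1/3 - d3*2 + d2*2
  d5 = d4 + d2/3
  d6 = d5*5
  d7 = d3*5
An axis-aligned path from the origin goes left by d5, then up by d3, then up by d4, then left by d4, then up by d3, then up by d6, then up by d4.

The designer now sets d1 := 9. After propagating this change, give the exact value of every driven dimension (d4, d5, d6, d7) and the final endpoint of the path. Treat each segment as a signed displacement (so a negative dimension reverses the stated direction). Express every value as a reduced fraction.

d4 = 15
d5 = 52/3
d6 = 260/3
d7 = 5
endpoint = (-97/3, 356/3)

Apply edit: d1 := 9
  d4 = d1/3 - d3*2 + d2*2 = 15
  d5 = d4 + d2/3 = 52/3
  d6 = d5*5 = 260/3
  d7 = d3*5 = 5
Walk from origin (0, 0):
  seg 1: left by d5 = 52/3 → (-52/3, 0)
  seg 2: up by d3 = 1 → (-52/3, 1)
  seg 3: up by d4 = 15 → (-52/3, 16)
  seg 4: left by d4 = 15 → (-97/3, 16)
  seg 5: up by d3 = 1 → (-97/3, 17)
  seg 6: up by d6 = 260/3 → (-97/3, 311/3)
  seg 7: up by d4 = 15 → (-97/3, 356/3)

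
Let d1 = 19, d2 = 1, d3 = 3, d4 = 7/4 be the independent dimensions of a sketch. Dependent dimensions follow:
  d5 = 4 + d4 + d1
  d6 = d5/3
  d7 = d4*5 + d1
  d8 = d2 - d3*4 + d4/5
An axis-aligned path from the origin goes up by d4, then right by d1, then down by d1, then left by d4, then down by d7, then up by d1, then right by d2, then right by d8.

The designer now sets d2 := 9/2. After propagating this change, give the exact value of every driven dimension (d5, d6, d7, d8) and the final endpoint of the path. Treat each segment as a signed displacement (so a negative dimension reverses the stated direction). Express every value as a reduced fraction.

d5 = 99/4
d6 = 33/4
d7 = 111/4
d8 = -143/20
endpoint = (73/5, -26)

Apply edit: d2 := 9/2
  d5 = 4 + d4 + d1 = 99/4
  d6 = d5/3 = 33/4
  d7 = d4*5 + d1 = 111/4
  d8 = d2 - d3*4 + d4/5 = -143/20
Walk from origin (0, 0):
  seg 1: up by d4 = 7/4 → (0, 7/4)
  seg 2: right by d1 = 19 → (19, 7/4)
  seg 3: down by d1 = 19 → (19, -69/4)
  seg 4: left by d4 = 7/4 → (69/4, -69/4)
  seg 5: down by d7 = 111/4 → (69/4, -45)
  seg 6: up by d1 = 19 → (69/4, -26)
  seg 7: right by d2 = 9/2 → (87/4, -26)
  seg 8: right by d8 = -143/20 → (73/5, -26)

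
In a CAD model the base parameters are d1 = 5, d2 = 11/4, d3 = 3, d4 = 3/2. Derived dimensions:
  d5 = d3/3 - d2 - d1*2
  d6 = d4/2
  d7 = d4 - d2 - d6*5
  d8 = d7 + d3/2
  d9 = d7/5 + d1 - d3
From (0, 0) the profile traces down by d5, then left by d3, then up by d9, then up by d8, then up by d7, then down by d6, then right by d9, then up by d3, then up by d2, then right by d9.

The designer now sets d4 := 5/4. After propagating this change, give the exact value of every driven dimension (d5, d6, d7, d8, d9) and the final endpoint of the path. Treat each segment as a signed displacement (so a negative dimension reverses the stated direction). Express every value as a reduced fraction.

d5 = -47/4
d6 = 5/8
d7 = -37/8
d8 = -25/8
d9 = 43/40
endpoint = (-17/20, 51/5)

Apply edit: d4 := 5/4
  d5 = d3/3 - d2 - d1*2 = -47/4
  d6 = d4/2 = 5/8
  d7 = d4 - d2 - d6*5 = -37/8
  d8 = d7 + d3/2 = -25/8
  d9 = d7/5 + d1 - d3 = 43/40
Walk from origin (0, 0):
  seg 1: down by d5 = -47/4 → (0, 47/4)
  seg 2: left by d3 = 3 → (-3, 47/4)
  seg 3: up by d9 = 43/40 → (-3, 513/40)
  seg 4: up by d8 = -25/8 → (-3, 97/10)
  seg 5: up by d7 = -37/8 → (-3, 203/40)
  seg 6: down by d6 = 5/8 → (-3, 89/20)
  seg 7: right by d9 = 43/40 → (-77/40, 89/20)
  seg 8: up by d3 = 3 → (-77/40, 149/20)
  seg 9: up by d2 = 11/4 → (-77/40, 51/5)
  seg 10: right by d9 = 43/40 → (-17/20, 51/5)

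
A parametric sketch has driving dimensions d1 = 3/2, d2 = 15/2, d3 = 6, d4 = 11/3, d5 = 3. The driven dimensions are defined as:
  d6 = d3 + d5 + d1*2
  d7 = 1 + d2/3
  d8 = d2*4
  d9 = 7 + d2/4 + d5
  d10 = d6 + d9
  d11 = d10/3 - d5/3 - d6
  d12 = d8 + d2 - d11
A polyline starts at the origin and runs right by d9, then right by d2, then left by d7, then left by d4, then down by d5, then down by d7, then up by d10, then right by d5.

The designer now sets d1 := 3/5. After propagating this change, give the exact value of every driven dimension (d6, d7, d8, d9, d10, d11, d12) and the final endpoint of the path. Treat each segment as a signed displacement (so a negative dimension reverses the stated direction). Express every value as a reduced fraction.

Apply edit: d1 := 3/5
  d6 = d3 + d5 + d1*2 = 51/5
  d7 = 1 + d2/3 = 7/2
  d8 = d2*4 = 30
  d9 = 7 + d2/4 + d5 = 95/8
  d10 = d6 + d9 = 883/40
  d11 = d10/3 - d5/3 - d6 = -461/120
  d12 = d8 + d2 - d11 = 4961/120
Walk from origin (0, 0):
  seg 1: right by d9 = 95/8 → (95/8, 0)
  seg 2: right by d2 = 15/2 → (155/8, 0)
  seg 3: left by d7 = 7/2 → (127/8, 0)
  seg 4: left by d4 = 11/3 → (293/24, 0)
  seg 5: down by d5 = 3 → (293/24, -3)
  seg 6: down by d7 = 7/2 → (293/24, -13/2)
  seg 7: up by d10 = 883/40 → (293/24, 623/40)
  seg 8: right by d5 = 3 → (365/24, 623/40)

d6 = 51/5
d7 = 7/2
d8 = 30
d9 = 95/8
d10 = 883/40
d11 = -461/120
d12 = 4961/120
endpoint = (365/24, 623/40)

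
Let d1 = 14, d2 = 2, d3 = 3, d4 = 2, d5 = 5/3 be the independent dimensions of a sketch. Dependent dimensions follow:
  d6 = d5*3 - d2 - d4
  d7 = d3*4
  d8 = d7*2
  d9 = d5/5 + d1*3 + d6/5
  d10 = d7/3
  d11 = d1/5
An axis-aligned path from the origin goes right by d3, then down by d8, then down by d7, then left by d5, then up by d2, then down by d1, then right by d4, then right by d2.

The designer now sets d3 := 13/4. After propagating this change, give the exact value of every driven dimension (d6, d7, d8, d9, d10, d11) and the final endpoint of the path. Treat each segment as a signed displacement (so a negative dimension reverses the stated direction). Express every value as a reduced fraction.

d6 = 1
d7 = 13
d8 = 26
d9 = 638/15
d10 = 13/3
d11 = 14/5
endpoint = (67/12, -51)

Apply edit: d3 := 13/4
  d6 = d5*3 - d2 - d4 = 1
  d7 = d3*4 = 13
  d8 = d7*2 = 26
  d9 = d5/5 + d1*3 + d6/5 = 638/15
  d10 = d7/3 = 13/3
  d11 = d1/5 = 14/5
Walk from origin (0, 0):
  seg 1: right by d3 = 13/4 → (13/4, 0)
  seg 2: down by d8 = 26 → (13/4, -26)
  seg 3: down by d7 = 13 → (13/4, -39)
  seg 4: left by d5 = 5/3 → (19/12, -39)
  seg 5: up by d2 = 2 → (19/12, -37)
  seg 6: down by d1 = 14 → (19/12, -51)
  seg 7: right by d4 = 2 → (43/12, -51)
  seg 8: right by d2 = 2 → (67/12, -51)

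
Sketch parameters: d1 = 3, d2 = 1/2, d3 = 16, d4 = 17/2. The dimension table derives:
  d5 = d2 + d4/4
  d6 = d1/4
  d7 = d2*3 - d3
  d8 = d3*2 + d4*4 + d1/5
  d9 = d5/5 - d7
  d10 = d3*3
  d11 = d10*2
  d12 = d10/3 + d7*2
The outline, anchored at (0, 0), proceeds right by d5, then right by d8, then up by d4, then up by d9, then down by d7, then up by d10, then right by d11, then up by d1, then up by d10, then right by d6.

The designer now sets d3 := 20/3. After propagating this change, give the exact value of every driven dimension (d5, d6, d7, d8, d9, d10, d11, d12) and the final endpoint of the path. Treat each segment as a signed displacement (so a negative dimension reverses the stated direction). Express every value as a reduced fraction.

d5 = 21/8
d6 = 3/4
d7 = -31/6
d8 = 719/15
d9 = 683/120
d10 = 20
d11 = 40
d12 = -11/3
endpoint = (10957/120, 7483/120)

Apply edit: d3 := 20/3
  d5 = d2 + d4/4 = 21/8
  d6 = d1/4 = 3/4
  d7 = d2*3 - d3 = -31/6
  d8 = d3*2 + d4*4 + d1/5 = 719/15
  d9 = d5/5 - d7 = 683/120
  d10 = d3*3 = 20
  d11 = d10*2 = 40
  d12 = d10/3 + d7*2 = -11/3
Walk from origin (0, 0):
  seg 1: right by d5 = 21/8 → (21/8, 0)
  seg 2: right by d8 = 719/15 → (6067/120, 0)
  seg 3: up by d4 = 17/2 → (6067/120, 17/2)
  seg 4: up by d9 = 683/120 → (6067/120, 1703/120)
  seg 5: down by d7 = -31/6 → (6067/120, 2323/120)
  seg 6: up by d10 = 20 → (6067/120, 4723/120)
  seg 7: right by d11 = 40 → (10867/120, 4723/120)
  seg 8: up by d1 = 3 → (10867/120, 5083/120)
  seg 9: up by d10 = 20 → (10867/120, 7483/120)
  seg 10: right by d6 = 3/4 → (10957/120, 7483/120)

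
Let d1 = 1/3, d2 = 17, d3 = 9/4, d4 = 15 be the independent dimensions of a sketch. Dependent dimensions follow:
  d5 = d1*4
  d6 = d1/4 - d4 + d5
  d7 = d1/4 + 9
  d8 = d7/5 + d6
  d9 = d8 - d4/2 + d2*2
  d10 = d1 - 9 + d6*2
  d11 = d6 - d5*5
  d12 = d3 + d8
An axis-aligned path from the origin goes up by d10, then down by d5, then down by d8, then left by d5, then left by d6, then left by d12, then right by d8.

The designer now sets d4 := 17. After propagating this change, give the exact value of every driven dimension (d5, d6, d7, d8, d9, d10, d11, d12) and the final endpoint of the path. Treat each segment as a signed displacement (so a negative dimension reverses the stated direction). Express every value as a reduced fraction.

d5 = 4/3
d6 = -187/12
d7 = 109/12
d8 = -413/30
d9 = 176/15
d10 = -239/6
d11 = -89/4
d12 = -691/60
endpoint = (12, -137/5)

Apply edit: d4 := 17
  d5 = d1*4 = 4/3
  d6 = d1/4 - d4 + d5 = -187/12
  d7 = d1/4 + 9 = 109/12
  d8 = d7/5 + d6 = -413/30
  d9 = d8 - d4/2 + d2*2 = 176/15
  d10 = d1 - 9 + d6*2 = -239/6
  d11 = d6 - d5*5 = -89/4
  d12 = d3 + d8 = -691/60
Walk from origin (0, 0):
  seg 1: up by d10 = -239/6 → (0, -239/6)
  seg 2: down by d5 = 4/3 → (0, -247/6)
  seg 3: down by d8 = -413/30 → (0, -137/5)
  seg 4: left by d5 = 4/3 → (-4/3, -137/5)
  seg 5: left by d6 = -187/12 → (57/4, -137/5)
  seg 6: left by d12 = -691/60 → (773/30, -137/5)
  seg 7: right by d8 = -413/30 → (12, -137/5)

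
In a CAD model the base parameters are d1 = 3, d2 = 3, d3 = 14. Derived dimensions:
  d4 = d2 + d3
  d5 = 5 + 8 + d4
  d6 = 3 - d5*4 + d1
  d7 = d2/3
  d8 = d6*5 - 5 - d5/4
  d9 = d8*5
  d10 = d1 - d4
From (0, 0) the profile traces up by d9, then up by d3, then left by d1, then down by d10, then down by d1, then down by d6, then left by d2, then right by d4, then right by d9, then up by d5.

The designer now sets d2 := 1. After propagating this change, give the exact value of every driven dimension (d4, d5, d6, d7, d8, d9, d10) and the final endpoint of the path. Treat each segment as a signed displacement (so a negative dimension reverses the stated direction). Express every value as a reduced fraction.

d4 = 15
d5 = 28
d6 = -106
d7 = 1/3
d8 = -542
d9 = -2710
d10 = -12
endpoint = (-2699, -2553)

Apply edit: d2 := 1
  d4 = d2 + d3 = 15
  d5 = 5 + 8 + d4 = 28
  d6 = 3 - d5*4 + d1 = -106
  d7 = d2/3 = 1/3
  d8 = d6*5 - 5 - d5/4 = -542
  d9 = d8*5 = -2710
  d10 = d1 - d4 = -12
Walk from origin (0, 0):
  seg 1: up by d9 = -2710 → (0, -2710)
  seg 2: up by d3 = 14 → (0, -2696)
  seg 3: left by d1 = 3 → (-3, -2696)
  seg 4: down by d10 = -12 → (-3, -2684)
  seg 5: down by d1 = 3 → (-3, -2687)
  seg 6: down by d6 = -106 → (-3, -2581)
  seg 7: left by d2 = 1 → (-4, -2581)
  seg 8: right by d4 = 15 → (11, -2581)
  seg 9: right by d9 = -2710 → (-2699, -2581)
  seg 10: up by d5 = 28 → (-2699, -2553)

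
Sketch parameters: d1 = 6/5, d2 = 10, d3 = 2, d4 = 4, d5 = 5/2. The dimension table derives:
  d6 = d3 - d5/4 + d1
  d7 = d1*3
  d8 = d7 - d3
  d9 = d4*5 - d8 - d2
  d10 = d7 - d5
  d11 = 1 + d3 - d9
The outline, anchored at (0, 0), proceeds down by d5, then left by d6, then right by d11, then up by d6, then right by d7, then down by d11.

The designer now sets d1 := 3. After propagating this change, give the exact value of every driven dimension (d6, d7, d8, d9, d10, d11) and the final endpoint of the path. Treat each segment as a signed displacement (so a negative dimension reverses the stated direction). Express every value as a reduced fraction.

d6 = 35/8
d7 = 9
d8 = 7
d9 = 3
d10 = 13/2
d11 = 0
endpoint = (37/8, 15/8)

Apply edit: d1 := 3
  d6 = d3 - d5/4 + d1 = 35/8
  d7 = d1*3 = 9
  d8 = d7 - d3 = 7
  d9 = d4*5 - d8 - d2 = 3
  d10 = d7 - d5 = 13/2
  d11 = 1 + d3 - d9 = 0
Walk from origin (0, 0):
  seg 1: down by d5 = 5/2 → (0, -5/2)
  seg 2: left by d6 = 35/8 → (-35/8, -5/2)
  seg 3: right by d11 = 0 → (-35/8, -5/2)
  seg 4: up by d6 = 35/8 → (-35/8, 15/8)
  seg 5: right by d7 = 9 → (37/8, 15/8)
  seg 6: down by d11 = 0 → (37/8, 15/8)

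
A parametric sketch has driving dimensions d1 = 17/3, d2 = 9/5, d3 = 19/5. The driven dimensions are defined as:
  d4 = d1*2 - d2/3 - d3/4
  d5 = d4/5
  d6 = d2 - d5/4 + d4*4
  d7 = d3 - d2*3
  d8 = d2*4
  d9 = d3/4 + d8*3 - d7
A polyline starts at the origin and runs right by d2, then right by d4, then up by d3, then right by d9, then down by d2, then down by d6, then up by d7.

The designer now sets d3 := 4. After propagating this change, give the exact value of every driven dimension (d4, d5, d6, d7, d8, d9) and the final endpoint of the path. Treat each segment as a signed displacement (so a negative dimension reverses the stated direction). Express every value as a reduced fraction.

Apply edit: d3 := 4
  d4 = d1*2 - d2/3 - d3/4 = 146/15
  d5 = d4/5 = 146/75
  d6 = d2 - d5/4 + d4*4 = 6037/150
  d7 = d3 - d2*3 = -7/5
  d8 = d2*4 = 36/5
  d9 = d3/4 + d8*3 - d7 = 24
Walk from origin (0, 0):
  seg 1: right by d2 = 9/5 → (9/5, 0)
  seg 2: right by d4 = 146/15 → (173/15, 0)
  seg 3: up by d3 = 4 → (173/15, 4)
  seg 4: right by d9 = 24 → (533/15, 4)
  seg 5: down by d2 = 9/5 → (533/15, 11/5)
  seg 6: down by d6 = 6037/150 → (533/15, -5707/150)
  seg 7: up by d7 = -7/5 → (533/15, -5917/150)

d4 = 146/15
d5 = 146/75
d6 = 6037/150
d7 = -7/5
d8 = 36/5
d9 = 24
endpoint = (533/15, -5917/150)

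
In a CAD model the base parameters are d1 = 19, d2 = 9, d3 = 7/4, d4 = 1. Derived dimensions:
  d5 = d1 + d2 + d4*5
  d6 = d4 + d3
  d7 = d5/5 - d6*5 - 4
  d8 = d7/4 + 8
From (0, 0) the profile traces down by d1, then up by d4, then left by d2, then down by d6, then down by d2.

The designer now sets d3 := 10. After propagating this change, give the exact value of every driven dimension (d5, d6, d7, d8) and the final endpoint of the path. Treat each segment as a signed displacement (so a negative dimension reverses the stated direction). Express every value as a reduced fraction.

Apply edit: d3 := 10
  d5 = d1 + d2 + d4*5 = 33
  d6 = d4 + d3 = 11
  d7 = d5/5 - d6*5 - 4 = -262/5
  d8 = d7/4 + 8 = -51/10
Walk from origin (0, 0):
  seg 1: down by d1 = 19 → (0, -19)
  seg 2: up by d4 = 1 → (0, -18)
  seg 3: left by d2 = 9 → (-9, -18)
  seg 4: down by d6 = 11 → (-9, -29)
  seg 5: down by d2 = 9 → (-9, -38)

d5 = 33
d6 = 11
d7 = -262/5
d8 = -51/10
endpoint = (-9, -38)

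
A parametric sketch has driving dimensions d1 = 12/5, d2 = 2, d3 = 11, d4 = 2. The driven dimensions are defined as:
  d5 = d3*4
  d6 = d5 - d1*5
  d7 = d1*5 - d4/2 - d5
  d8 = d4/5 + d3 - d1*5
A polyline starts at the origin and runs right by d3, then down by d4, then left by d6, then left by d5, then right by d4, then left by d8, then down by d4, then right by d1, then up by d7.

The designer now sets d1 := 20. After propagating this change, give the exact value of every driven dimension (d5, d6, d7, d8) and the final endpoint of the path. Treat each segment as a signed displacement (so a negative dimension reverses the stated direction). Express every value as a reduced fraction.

d5 = 44
d6 = -56
d7 = 55
d8 = -443/5
endpoint = (668/5, 51)

Apply edit: d1 := 20
  d5 = d3*4 = 44
  d6 = d5 - d1*5 = -56
  d7 = d1*5 - d4/2 - d5 = 55
  d8 = d4/5 + d3 - d1*5 = -443/5
Walk from origin (0, 0):
  seg 1: right by d3 = 11 → (11, 0)
  seg 2: down by d4 = 2 → (11, -2)
  seg 3: left by d6 = -56 → (67, -2)
  seg 4: left by d5 = 44 → (23, -2)
  seg 5: right by d4 = 2 → (25, -2)
  seg 6: left by d8 = -443/5 → (568/5, -2)
  seg 7: down by d4 = 2 → (568/5, -4)
  seg 8: right by d1 = 20 → (668/5, -4)
  seg 9: up by d7 = 55 → (668/5, 51)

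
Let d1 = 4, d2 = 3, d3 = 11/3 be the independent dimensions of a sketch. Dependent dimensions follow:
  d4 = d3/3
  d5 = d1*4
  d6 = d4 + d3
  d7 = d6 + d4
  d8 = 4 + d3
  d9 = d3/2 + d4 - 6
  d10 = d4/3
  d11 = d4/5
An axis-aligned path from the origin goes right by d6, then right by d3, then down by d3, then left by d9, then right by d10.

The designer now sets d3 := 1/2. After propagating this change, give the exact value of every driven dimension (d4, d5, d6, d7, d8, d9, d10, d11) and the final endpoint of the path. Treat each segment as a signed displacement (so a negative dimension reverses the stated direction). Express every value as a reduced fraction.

Apply edit: d3 := 1/2
  d4 = d3/3 = 1/6
  d5 = d1*4 = 16
  d6 = d4 + d3 = 2/3
  d7 = d6 + d4 = 5/6
  d8 = 4 + d3 = 9/2
  d9 = d3/2 + d4 - 6 = -67/12
  d10 = d4/3 = 1/18
  d11 = d4/5 = 1/30
Walk from origin (0, 0):
  seg 1: right by d6 = 2/3 → (2/3, 0)
  seg 2: right by d3 = 1/2 → (7/6, 0)
  seg 3: down by d3 = 1/2 → (7/6, -1/2)
  seg 4: left by d9 = -67/12 → (27/4, -1/2)
  seg 5: right by d10 = 1/18 → (245/36, -1/2)

d4 = 1/6
d5 = 16
d6 = 2/3
d7 = 5/6
d8 = 9/2
d9 = -67/12
d10 = 1/18
d11 = 1/30
endpoint = (245/36, -1/2)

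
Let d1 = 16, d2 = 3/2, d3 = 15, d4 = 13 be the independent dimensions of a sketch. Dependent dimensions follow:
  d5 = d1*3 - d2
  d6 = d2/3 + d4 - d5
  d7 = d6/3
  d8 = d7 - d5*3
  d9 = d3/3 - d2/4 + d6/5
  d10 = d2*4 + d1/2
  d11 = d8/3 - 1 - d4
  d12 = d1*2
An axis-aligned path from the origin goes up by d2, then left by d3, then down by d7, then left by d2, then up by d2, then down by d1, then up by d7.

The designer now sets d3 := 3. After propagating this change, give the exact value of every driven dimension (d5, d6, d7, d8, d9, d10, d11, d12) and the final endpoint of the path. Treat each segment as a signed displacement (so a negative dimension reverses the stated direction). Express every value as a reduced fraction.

Apply edit: d3 := 3
  d5 = d1*3 - d2 = 93/2
  d6 = d2/3 + d4 - d5 = -33
  d7 = d6/3 = -11
  d8 = d7 - d5*3 = -301/2
  d9 = d3/3 - d2/4 + d6/5 = -239/40
  d10 = d2*4 + d1/2 = 14
  d11 = d8/3 - 1 - d4 = -385/6
  d12 = d1*2 = 32
Walk from origin (0, 0):
  seg 1: up by d2 = 3/2 → (0, 3/2)
  seg 2: left by d3 = 3 → (-3, 3/2)
  seg 3: down by d7 = -11 → (-3, 25/2)
  seg 4: left by d2 = 3/2 → (-9/2, 25/2)
  seg 5: up by d2 = 3/2 → (-9/2, 14)
  seg 6: down by d1 = 16 → (-9/2, -2)
  seg 7: up by d7 = -11 → (-9/2, -13)

d5 = 93/2
d6 = -33
d7 = -11
d8 = -301/2
d9 = -239/40
d10 = 14
d11 = -385/6
d12 = 32
endpoint = (-9/2, -13)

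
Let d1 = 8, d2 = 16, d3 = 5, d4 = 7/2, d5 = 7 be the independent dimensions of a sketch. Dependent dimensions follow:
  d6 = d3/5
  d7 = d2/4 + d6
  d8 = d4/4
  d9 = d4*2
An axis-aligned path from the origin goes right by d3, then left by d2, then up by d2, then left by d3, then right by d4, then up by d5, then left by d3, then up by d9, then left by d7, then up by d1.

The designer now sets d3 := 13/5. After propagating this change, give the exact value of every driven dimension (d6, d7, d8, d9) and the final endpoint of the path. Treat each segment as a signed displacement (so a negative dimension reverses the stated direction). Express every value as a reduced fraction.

d6 = 13/25
d7 = 113/25
d8 = 7/8
d9 = 7
endpoint = (-981/50, 38)

Apply edit: d3 := 13/5
  d6 = d3/5 = 13/25
  d7 = d2/4 + d6 = 113/25
  d8 = d4/4 = 7/8
  d9 = d4*2 = 7
Walk from origin (0, 0):
  seg 1: right by d3 = 13/5 → (13/5, 0)
  seg 2: left by d2 = 16 → (-67/5, 0)
  seg 3: up by d2 = 16 → (-67/5, 16)
  seg 4: left by d3 = 13/5 → (-16, 16)
  seg 5: right by d4 = 7/2 → (-25/2, 16)
  seg 6: up by d5 = 7 → (-25/2, 23)
  seg 7: left by d3 = 13/5 → (-151/10, 23)
  seg 8: up by d9 = 7 → (-151/10, 30)
  seg 9: left by d7 = 113/25 → (-981/50, 30)
  seg 10: up by d1 = 8 → (-981/50, 38)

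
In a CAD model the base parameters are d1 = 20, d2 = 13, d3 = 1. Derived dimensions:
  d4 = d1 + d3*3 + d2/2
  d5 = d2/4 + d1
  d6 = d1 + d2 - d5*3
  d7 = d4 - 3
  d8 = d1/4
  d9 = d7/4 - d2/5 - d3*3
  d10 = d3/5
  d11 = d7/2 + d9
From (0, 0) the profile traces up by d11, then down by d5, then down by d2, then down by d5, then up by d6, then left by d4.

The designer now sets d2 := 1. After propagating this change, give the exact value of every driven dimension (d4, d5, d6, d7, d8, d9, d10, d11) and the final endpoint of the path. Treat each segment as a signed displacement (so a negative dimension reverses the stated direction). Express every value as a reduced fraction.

d4 = 47/2
d5 = 81/4
d6 = -159/4
d7 = 41/2
d8 = 5
d9 = 77/40
d10 = 1/5
d11 = 487/40
endpoint = (-47/2, -2763/40)

Apply edit: d2 := 1
  d4 = d1 + d3*3 + d2/2 = 47/2
  d5 = d2/4 + d1 = 81/4
  d6 = d1 + d2 - d5*3 = -159/4
  d7 = d4 - 3 = 41/2
  d8 = d1/4 = 5
  d9 = d7/4 - d2/5 - d3*3 = 77/40
  d10 = d3/5 = 1/5
  d11 = d7/2 + d9 = 487/40
Walk from origin (0, 0):
  seg 1: up by d11 = 487/40 → (0, 487/40)
  seg 2: down by d5 = 81/4 → (0, -323/40)
  seg 3: down by d2 = 1 → (0, -363/40)
  seg 4: down by d5 = 81/4 → (0, -1173/40)
  seg 5: up by d6 = -159/4 → (0, -2763/40)
  seg 6: left by d4 = 47/2 → (-47/2, -2763/40)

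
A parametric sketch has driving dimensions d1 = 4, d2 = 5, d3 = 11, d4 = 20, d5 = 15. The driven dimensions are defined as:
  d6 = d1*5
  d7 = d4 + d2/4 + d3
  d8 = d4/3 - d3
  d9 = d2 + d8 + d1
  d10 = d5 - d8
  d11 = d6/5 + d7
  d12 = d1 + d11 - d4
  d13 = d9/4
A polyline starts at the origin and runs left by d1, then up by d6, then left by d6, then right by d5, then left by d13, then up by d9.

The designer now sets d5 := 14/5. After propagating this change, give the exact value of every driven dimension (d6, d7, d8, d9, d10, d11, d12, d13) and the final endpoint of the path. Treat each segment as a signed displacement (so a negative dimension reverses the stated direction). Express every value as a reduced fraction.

Apply edit: d5 := 14/5
  d6 = d1*5 = 20
  d7 = d4 + d2/4 + d3 = 129/4
  d8 = d4/3 - d3 = -13/3
  d9 = d2 + d8 + d1 = 14/3
  d10 = d5 - d8 = 107/15
  d11 = d6/5 + d7 = 145/4
  d12 = d1 + d11 - d4 = 81/4
  d13 = d9/4 = 7/6
Walk from origin (0, 0):
  seg 1: left by d1 = 4 → (-4, 0)
  seg 2: up by d6 = 20 → (-4, 20)
  seg 3: left by d6 = 20 → (-24, 20)
  seg 4: right by d5 = 14/5 → (-106/5, 20)
  seg 5: left by d13 = 7/6 → (-671/30, 20)
  seg 6: up by d9 = 14/3 → (-671/30, 74/3)

d6 = 20
d7 = 129/4
d8 = -13/3
d9 = 14/3
d10 = 107/15
d11 = 145/4
d12 = 81/4
d13 = 7/6
endpoint = (-671/30, 74/3)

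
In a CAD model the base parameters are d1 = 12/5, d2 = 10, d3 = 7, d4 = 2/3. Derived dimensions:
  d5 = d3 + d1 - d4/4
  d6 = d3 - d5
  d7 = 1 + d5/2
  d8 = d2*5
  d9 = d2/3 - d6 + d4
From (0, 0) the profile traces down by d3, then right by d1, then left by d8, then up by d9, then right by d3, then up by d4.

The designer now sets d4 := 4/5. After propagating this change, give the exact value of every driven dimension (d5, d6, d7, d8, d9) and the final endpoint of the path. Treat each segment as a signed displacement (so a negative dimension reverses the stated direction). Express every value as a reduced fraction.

Apply edit: d4 := 4/5
  d5 = d3 + d1 - d4/4 = 46/5
  d6 = d3 - d5 = -11/5
  d7 = 1 + d5/2 = 28/5
  d8 = d2*5 = 50
  d9 = d2/3 - d6 + d4 = 19/3
Walk from origin (0, 0):
  seg 1: down by d3 = 7 → (0, -7)
  seg 2: right by d1 = 12/5 → (12/5, -7)
  seg 3: left by d8 = 50 → (-238/5, -7)
  seg 4: up by d9 = 19/3 → (-238/5, -2/3)
  seg 5: right by d3 = 7 → (-203/5, -2/3)
  seg 6: up by d4 = 4/5 → (-203/5, 2/15)

d5 = 46/5
d6 = -11/5
d7 = 28/5
d8 = 50
d9 = 19/3
endpoint = (-203/5, 2/15)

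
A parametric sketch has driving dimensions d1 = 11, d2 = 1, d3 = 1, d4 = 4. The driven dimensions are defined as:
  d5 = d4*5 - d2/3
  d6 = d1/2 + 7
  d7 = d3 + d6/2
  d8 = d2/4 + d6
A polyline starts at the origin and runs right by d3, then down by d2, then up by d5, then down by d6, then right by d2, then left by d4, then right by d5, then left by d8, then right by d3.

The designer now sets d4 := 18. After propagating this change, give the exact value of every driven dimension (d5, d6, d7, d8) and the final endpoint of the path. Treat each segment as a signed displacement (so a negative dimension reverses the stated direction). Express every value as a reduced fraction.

d5 = 269/3
d6 = 25/2
d7 = 29/4
d8 = 51/4
endpoint = (743/12, 457/6)

Apply edit: d4 := 18
  d5 = d4*5 - d2/3 = 269/3
  d6 = d1/2 + 7 = 25/2
  d7 = d3 + d6/2 = 29/4
  d8 = d2/4 + d6 = 51/4
Walk from origin (0, 0):
  seg 1: right by d3 = 1 → (1, 0)
  seg 2: down by d2 = 1 → (1, -1)
  seg 3: up by d5 = 269/3 → (1, 266/3)
  seg 4: down by d6 = 25/2 → (1, 457/6)
  seg 5: right by d2 = 1 → (2, 457/6)
  seg 6: left by d4 = 18 → (-16, 457/6)
  seg 7: right by d5 = 269/3 → (221/3, 457/6)
  seg 8: left by d8 = 51/4 → (731/12, 457/6)
  seg 9: right by d3 = 1 → (743/12, 457/6)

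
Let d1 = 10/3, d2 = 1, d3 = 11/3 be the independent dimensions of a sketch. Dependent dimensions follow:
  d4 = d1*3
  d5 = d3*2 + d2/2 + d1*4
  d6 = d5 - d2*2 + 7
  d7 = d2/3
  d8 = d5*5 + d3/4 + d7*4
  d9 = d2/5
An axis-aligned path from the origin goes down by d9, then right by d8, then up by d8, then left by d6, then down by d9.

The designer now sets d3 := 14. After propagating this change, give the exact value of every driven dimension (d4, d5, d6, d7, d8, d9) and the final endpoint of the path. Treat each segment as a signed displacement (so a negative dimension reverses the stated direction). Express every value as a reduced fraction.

Apply edit: d3 := 14
  d4 = d1*3 = 10
  d5 = d3*2 + d2/2 + d1*4 = 251/6
  d6 = d5 - d2*2 + 7 = 281/6
  d7 = d2/3 = 1/3
  d8 = d5*5 + d3/4 + d7*4 = 214
  d9 = d2/5 = 1/5
Walk from origin (0, 0):
  seg 1: down by d9 = 1/5 → (0, -1/5)
  seg 2: right by d8 = 214 → (214, -1/5)
  seg 3: up by d8 = 214 → (214, 1069/5)
  seg 4: left by d6 = 281/6 → (1003/6, 1069/5)
  seg 5: down by d9 = 1/5 → (1003/6, 1068/5)

d4 = 10
d5 = 251/6
d6 = 281/6
d7 = 1/3
d8 = 214
d9 = 1/5
endpoint = (1003/6, 1068/5)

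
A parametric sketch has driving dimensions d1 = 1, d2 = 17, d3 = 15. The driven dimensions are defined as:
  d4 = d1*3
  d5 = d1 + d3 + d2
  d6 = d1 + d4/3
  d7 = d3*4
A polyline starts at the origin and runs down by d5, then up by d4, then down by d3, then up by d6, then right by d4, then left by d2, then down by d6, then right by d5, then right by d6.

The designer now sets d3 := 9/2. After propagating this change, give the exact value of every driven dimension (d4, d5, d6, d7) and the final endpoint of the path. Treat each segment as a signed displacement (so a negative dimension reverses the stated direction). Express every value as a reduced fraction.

d4 = 3
d5 = 45/2
d6 = 2
d7 = 18
endpoint = (21/2, -24)

Apply edit: d3 := 9/2
  d4 = d1*3 = 3
  d5 = d1 + d3 + d2 = 45/2
  d6 = d1 + d4/3 = 2
  d7 = d3*4 = 18
Walk from origin (0, 0):
  seg 1: down by d5 = 45/2 → (0, -45/2)
  seg 2: up by d4 = 3 → (0, -39/2)
  seg 3: down by d3 = 9/2 → (0, -24)
  seg 4: up by d6 = 2 → (0, -22)
  seg 5: right by d4 = 3 → (3, -22)
  seg 6: left by d2 = 17 → (-14, -22)
  seg 7: down by d6 = 2 → (-14, -24)
  seg 8: right by d5 = 45/2 → (17/2, -24)
  seg 9: right by d6 = 2 → (21/2, -24)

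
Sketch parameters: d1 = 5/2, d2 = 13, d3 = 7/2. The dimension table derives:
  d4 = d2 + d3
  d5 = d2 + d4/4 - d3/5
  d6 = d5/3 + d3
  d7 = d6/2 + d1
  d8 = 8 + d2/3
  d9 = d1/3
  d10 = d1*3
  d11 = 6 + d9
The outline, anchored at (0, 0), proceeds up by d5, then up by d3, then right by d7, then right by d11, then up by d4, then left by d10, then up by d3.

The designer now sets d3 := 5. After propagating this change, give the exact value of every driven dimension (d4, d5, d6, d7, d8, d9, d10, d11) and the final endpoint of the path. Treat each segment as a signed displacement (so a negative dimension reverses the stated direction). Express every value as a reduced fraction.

d4 = 18
d5 = 33/2
d6 = 21/2
d7 = 31/4
d8 = 37/3
d9 = 5/6
d10 = 15/2
d11 = 41/6
endpoint = (85/12, 89/2)

Apply edit: d3 := 5
  d4 = d2 + d3 = 18
  d5 = d2 + d4/4 - d3/5 = 33/2
  d6 = d5/3 + d3 = 21/2
  d7 = d6/2 + d1 = 31/4
  d8 = 8 + d2/3 = 37/3
  d9 = d1/3 = 5/6
  d10 = d1*3 = 15/2
  d11 = 6 + d9 = 41/6
Walk from origin (0, 0):
  seg 1: up by d5 = 33/2 → (0, 33/2)
  seg 2: up by d3 = 5 → (0, 43/2)
  seg 3: right by d7 = 31/4 → (31/4, 43/2)
  seg 4: right by d11 = 41/6 → (175/12, 43/2)
  seg 5: up by d4 = 18 → (175/12, 79/2)
  seg 6: left by d10 = 15/2 → (85/12, 79/2)
  seg 7: up by d3 = 5 → (85/12, 89/2)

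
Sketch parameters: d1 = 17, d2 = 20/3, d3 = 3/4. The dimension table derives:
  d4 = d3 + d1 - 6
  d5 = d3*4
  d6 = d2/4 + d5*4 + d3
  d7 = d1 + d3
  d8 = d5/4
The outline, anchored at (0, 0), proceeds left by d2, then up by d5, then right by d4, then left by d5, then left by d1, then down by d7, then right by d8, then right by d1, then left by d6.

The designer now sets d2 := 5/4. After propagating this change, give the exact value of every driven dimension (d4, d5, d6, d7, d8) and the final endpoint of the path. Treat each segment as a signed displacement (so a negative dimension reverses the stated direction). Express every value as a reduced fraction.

d4 = 47/4
d5 = 3
d6 = 209/16
d7 = 71/4
d8 = 3/4
endpoint = (-77/16, -59/4)

Apply edit: d2 := 5/4
  d4 = d3 + d1 - 6 = 47/4
  d5 = d3*4 = 3
  d6 = d2/4 + d5*4 + d3 = 209/16
  d7 = d1 + d3 = 71/4
  d8 = d5/4 = 3/4
Walk from origin (0, 0):
  seg 1: left by d2 = 5/4 → (-5/4, 0)
  seg 2: up by d5 = 3 → (-5/4, 3)
  seg 3: right by d4 = 47/4 → (21/2, 3)
  seg 4: left by d5 = 3 → (15/2, 3)
  seg 5: left by d1 = 17 → (-19/2, 3)
  seg 6: down by d7 = 71/4 → (-19/2, -59/4)
  seg 7: right by d8 = 3/4 → (-35/4, -59/4)
  seg 8: right by d1 = 17 → (33/4, -59/4)
  seg 9: left by d6 = 209/16 → (-77/16, -59/4)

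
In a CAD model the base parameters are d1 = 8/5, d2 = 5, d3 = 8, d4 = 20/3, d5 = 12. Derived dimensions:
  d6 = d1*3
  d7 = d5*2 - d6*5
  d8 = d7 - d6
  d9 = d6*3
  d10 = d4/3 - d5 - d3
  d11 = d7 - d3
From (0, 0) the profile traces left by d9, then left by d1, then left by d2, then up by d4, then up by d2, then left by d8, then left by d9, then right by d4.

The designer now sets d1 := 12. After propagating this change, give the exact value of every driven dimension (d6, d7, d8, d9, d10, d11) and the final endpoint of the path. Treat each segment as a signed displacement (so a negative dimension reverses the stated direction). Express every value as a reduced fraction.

d6 = 36
d7 = -156
d8 = -192
d9 = 108
d10 = -160/9
d11 = -164
endpoint = (-103/3, 35/3)

Apply edit: d1 := 12
  d6 = d1*3 = 36
  d7 = d5*2 - d6*5 = -156
  d8 = d7 - d6 = -192
  d9 = d6*3 = 108
  d10 = d4/3 - d5 - d3 = -160/9
  d11 = d7 - d3 = -164
Walk from origin (0, 0):
  seg 1: left by d9 = 108 → (-108, 0)
  seg 2: left by d1 = 12 → (-120, 0)
  seg 3: left by d2 = 5 → (-125, 0)
  seg 4: up by d4 = 20/3 → (-125, 20/3)
  seg 5: up by d2 = 5 → (-125, 35/3)
  seg 6: left by d8 = -192 → (67, 35/3)
  seg 7: left by d9 = 108 → (-41, 35/3)
  seg 8: right by d4 = 20/3 → (-103/3, 35/3)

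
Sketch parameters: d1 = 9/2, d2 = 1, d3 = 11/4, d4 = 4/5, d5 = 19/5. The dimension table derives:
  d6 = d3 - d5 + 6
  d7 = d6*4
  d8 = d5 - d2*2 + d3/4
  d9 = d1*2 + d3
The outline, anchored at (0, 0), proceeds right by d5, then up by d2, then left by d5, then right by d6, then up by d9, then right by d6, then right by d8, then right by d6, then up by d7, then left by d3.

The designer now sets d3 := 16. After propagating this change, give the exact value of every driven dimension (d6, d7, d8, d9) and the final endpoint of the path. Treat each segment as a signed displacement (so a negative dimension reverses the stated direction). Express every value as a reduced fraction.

d6 = 91/5
d7 = 364/5
d8 = 29/5
d9 = 25
endpoint = (222/5, 494/5)

Apply edit: d3 := 16
  d6 = d3 - d5 + 6 = 91/5
  d7 = d6*4 = 364/5
  d8 = d5 - d2*2 + d3/4 = 29/5
  d9 = d1*2 + d3 = 25
Walk from origin (0, 0):
  seg 1: right by d5 = 19/5 → (19/5, 0)
  seg 2: up by d2 = 1 → (19/5, 1)
  seg 3: left by d5 = 19/5 → (0, 1)
  seg 4: right by d6 = 91/5 → (91/5, 1)
  seg 5: up by d9 = 25 → (91/5, 26)
  seg 6: right by d6 = 91/5 → (182/5, 26)
  seg 7: right by d8 = 29/5 → (211/5, 26)
  seg 8: right by d6 = 91/5 → (302/5, 26)
  seg 9: up by d7 = 364/5 → (302/5, 494/5)
  seg 10: left by d3 = 16 → (222/5, 494/5)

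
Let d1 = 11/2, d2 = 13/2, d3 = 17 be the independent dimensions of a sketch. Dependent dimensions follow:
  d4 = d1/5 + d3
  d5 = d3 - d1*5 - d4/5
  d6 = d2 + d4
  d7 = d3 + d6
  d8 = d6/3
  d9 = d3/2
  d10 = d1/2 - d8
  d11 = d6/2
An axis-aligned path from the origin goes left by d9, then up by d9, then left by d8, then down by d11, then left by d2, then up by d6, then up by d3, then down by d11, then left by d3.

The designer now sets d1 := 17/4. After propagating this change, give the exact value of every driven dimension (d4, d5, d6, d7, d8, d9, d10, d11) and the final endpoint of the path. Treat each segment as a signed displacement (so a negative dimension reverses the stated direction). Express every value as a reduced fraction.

Apply edit: d1 := 17/4
  d4 = d1/5 + d3 = 357/20
  d5 = d3 - d1*5 - d4/5 = -391/50
  d6 = d2 + d4 = 487/20
  d7 = d3 + d6 = 827/20
  d8 = d6/3 = 487/60
  d9 = d3/2 = 17/2
  d10 = d1/2 - d8 = -719/120
  d11 = d6/2 = 487/40
Walk from origin (0, 0):
  seg 1: left by d9 = 17/2 → (-17/2, 0)
  seg 2: up by d9 = 17/2 → (-17/2, 17/2)
  seg 3: left by d8 = 487/60 → (-997/60, 17/2)
  seg 4: down by d11 = 487/40 → (-997/60, -147/40)
  seg 5: left by d2 = 13/2 → (-1387/60, -147/40)
  seg 6: up by d6 = 487/20 → (-1387/60, 827/40)
  seg 7: up by d3 = 17 → (-1387/60, 1507/40)
  seg 8: down by d11 = 487/40 → (-1387/60, 51/2)
  seg 9: left by d3 = 17 → (-2407/60, 51/2)

d4 = 357/20
d5 = -391/50
d6 = 487/20
d7 = 827/20
d8 = 487/60
d9 = 17/2
d10 = -719/120
d11 = 487/40
endpoint = (-2407/60, 51/2)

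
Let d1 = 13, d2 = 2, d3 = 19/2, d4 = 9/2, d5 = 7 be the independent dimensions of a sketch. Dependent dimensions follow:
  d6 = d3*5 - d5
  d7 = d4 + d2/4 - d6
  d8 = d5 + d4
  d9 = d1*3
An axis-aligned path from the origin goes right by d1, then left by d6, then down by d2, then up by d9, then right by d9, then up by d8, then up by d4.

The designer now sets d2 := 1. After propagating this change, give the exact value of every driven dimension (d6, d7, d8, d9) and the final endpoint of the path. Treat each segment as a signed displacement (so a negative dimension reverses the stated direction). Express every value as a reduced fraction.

d6 = 81/2
d7 = -143/4
d8 = 23/2
d9 = 39
endpoint = (23/2, 54)

Apply edit: d2 := 1
  d6 = d3*5 - d5 = 81/2
  d7 = d4 + d2/4 - d6 = -143/4
  d8 = d5 + d4 = 23/2
  d9 = d1*3 = 39
Walk from origin (0, 0):
  seg 1: right by d1 = 13 → (13, 0)
  seg 2: left by d6 = 81/2 → (-55/2, 0)
  seg 3: down by d2 = 1 → (-55/2, -1)
  seg 4: up by d9 = 39 → (-55/2, 38)
  seg 5: right by d9 = 39 → (23/2, 38)
  seg 6: up by d8 = 23/2 → (23/2, 99/2)
  seg 7: up by d4 = 9/2 → (23/2, 54)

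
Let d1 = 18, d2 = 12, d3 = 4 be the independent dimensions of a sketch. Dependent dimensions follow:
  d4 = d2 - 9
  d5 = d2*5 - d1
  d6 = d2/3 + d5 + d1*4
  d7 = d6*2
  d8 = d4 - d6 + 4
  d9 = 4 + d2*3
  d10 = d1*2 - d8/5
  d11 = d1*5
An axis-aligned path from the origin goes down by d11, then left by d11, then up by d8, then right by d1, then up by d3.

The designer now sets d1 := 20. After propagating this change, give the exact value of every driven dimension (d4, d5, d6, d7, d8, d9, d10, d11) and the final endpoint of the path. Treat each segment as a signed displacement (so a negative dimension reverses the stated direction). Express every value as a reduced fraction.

Apply edit: d1 := 20
  d4 = d2 - 9 = 3
  d5 = d2*5 - d1 = 40
  d6 = d2/3 + d5 + d1*4 = 124
  d7 = d6*2 = 248
  d8 = d4 - d6 + 4 = -117
  d9 = 4 + d2*3 = 40
  d10 = d1*2 - d8/5 = 317/5
  d11 = d1*5 = 100
Walk from origin (0, 0):
  seg 1: down by d11 = 100 → (0, -100)
  seg 2: left by d11 = 100 → (-100, -100)
  seg 3: up by d8 = -117 → (-100, -217)
  seg 4: right by d1 = 20 → (-80, -217)
  seg 5: up by d3 = 4 → (-80, -213)

d4 = 3
d5 = 40
d6 = 124
d7 = 248
d8 = -117
d9 = 40
d10 = 317/5
d11 = 100
endpoint = (-80, -213)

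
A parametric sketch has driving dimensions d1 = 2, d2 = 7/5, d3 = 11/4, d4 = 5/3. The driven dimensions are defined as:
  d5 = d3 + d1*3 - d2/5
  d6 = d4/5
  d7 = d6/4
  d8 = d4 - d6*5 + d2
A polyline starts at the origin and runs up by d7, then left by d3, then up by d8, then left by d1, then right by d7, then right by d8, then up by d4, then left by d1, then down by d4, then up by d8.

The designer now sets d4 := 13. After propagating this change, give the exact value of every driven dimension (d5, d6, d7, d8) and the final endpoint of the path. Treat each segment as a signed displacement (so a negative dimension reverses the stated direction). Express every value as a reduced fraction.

d5 = 847/100
d6 = 13/5
d7 = 13/20
d8 = 7/5
endpoint = (-47/10, 69/20)

Apply edit: d4 := 13
  d5 = d3 + d1*3 - d2/5 = 847/100
  d6 = d4/5 = 13/5
  d7 = d6/4 = 13/20
  d8 = d4 - d6*5 + d2 = 7/5
Walk from origin (0, 0):
  seg 1: up by d7 = 13/20 → (0, 13/20)
  seg 2: left by d3 = 11/4 → (-11/4, 13/20)
  seg 3: up by d8 = 7/5 → (-11/4, 41/20)
  seg 4: left by d1 = 2 → (-19/4, 41/20)
  seg 5: right by d7 = 13/20 → (-41/10, 41/20)
  seg 6: right by d8 = 7/5 → (-27/10, 41/20)
  seg 7: up by d4 = 13 → (-27/10, 301/20)
  seg 8: left by d1 = 2 → (-47/10, 301/20)
  seg 9: down by d4 = 13 → (-47/10, 41/20)
  seg 10: up by d8 = 7/5 → (-47/10, 69/20)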